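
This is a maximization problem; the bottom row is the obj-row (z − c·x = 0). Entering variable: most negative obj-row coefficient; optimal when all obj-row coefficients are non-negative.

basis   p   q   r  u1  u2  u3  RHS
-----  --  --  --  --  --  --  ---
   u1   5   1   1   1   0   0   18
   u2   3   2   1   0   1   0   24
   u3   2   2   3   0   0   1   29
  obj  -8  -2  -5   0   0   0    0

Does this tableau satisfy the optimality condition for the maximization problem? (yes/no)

The obj-row has a negative entry -8 in column p, so it is not optimal.

no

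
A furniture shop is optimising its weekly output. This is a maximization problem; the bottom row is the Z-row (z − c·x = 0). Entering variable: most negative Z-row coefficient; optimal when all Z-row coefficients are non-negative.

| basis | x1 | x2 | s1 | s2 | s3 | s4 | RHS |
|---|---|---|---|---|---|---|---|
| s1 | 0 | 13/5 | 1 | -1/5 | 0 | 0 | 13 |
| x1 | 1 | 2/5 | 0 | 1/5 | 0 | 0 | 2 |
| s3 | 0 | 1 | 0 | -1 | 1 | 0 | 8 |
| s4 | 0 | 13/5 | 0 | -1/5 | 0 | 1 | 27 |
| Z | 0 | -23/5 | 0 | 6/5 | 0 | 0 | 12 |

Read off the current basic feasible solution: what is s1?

13

s1 is basic (row 1); its value is the RHS of that row, 13.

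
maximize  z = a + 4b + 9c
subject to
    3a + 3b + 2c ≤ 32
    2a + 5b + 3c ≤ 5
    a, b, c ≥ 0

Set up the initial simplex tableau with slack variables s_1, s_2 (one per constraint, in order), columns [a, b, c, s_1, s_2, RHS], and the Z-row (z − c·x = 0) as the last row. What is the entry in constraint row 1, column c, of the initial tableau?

2

Constraint 1 has coefficient 2 on c.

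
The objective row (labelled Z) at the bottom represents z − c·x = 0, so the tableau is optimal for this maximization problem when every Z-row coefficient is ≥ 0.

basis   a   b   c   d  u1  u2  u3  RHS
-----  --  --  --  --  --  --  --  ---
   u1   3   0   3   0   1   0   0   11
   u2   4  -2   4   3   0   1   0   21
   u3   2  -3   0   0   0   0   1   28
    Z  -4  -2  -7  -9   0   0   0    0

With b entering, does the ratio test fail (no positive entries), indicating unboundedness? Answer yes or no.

yes

Every constraint-row entry in column b is ≤ 0, so increasing b is unbounded.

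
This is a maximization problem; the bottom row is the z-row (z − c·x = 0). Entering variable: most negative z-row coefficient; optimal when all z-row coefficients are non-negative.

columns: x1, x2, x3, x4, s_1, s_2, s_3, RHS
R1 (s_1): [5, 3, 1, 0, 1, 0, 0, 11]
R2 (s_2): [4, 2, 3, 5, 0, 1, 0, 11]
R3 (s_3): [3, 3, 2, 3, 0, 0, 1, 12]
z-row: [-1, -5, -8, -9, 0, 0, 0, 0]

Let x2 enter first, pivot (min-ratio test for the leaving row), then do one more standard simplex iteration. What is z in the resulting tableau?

64/3

Ratio test on column x2 — row 1: 11/3 = 11/3; row 2: 11/2 = 11/2; row 3: 12/3 = 4. Minimum is 11/3 at row 1 (s_1 leaves); pivot element 3.
Pivot on row 1; the z-row RHS becomes 0 − (-5)·(11/3) = 55/3.
Next entering variable (most negative z-row entry -9): x4.
Ratio test on column x4 — row 1: entry 0 ≤ 0; row 2: (11/3)/5 = 11/15; row 3: 1/3 = 1/3. Minimum is 1/3 at row 3 (s_3 leaves); pivot element 3.
After the second pivot the z-row RHS is 55/3 − (-9)·(1/3) = 64/3.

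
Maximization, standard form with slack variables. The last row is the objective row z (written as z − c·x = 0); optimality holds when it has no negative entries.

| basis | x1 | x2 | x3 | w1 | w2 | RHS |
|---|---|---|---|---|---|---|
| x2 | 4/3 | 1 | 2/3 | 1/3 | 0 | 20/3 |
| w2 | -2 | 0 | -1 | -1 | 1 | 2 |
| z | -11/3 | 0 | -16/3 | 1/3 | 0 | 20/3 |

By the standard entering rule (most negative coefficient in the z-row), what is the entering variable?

x3

Negative z-row entries: x1: -11/3, x3: -16/3.
The most negative is -16/3 in column x3, so x3 enters.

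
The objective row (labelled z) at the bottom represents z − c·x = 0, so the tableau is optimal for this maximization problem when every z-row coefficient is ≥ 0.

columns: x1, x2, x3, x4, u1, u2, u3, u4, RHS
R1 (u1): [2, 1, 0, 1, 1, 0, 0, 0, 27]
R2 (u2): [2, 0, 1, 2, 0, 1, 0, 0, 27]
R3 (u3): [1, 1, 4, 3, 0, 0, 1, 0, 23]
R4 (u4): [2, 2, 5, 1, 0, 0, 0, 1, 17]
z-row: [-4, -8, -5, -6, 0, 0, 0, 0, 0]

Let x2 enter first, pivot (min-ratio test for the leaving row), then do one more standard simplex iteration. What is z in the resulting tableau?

398/5

Ratio test on column x2 — row 1: 27/1 = 27; row 2: entry 0 ≤ 0; row 3: 23/1 = 23; row 4: 17/2 = 17/2. Minimum is 17/2 at row 4 (u4 leaves); pivot element 2.
Pivot on row 4; the z-row RHS becomes 0 − (-8)·(17/2) = 68.
Next entering variable (most negative z-row entry -2): x4.
Ratio test on column x4 — row 1: (37/2)/(1/2) = 37; row 2: 27/2 = 27/2; row 3: (29/2)/(5/2) = 29/5; row 4: (17/2)/(1/2) = 17. Minimum is 29/5 at row 3 (u3 leaves); pivot element 5/2.
After the second pivot the z-row RHS is 68 − (-2)·(29/5) = 398/5.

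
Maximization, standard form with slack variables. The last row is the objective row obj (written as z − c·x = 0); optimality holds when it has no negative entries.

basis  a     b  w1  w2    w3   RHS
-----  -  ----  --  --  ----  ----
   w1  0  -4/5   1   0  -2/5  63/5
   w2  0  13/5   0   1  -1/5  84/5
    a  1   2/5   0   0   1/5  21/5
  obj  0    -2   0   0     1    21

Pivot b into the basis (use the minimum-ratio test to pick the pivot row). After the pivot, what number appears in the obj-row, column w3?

Ratio test on column b — row 1: entry -4/5 ≤ 0; row 2: (84/5)/(13/5) = 84/13; row 3: (21/5)/(2/5) = 21/2. Minimum is 84/13 at row 2 (w2 leaves); pivot element 13/5.
Divide row 2 by 13/5; eliminate column b from the other rows.
obj-row update in column w3: 1 − (-2)·(-1/13) = 11/13.

11/13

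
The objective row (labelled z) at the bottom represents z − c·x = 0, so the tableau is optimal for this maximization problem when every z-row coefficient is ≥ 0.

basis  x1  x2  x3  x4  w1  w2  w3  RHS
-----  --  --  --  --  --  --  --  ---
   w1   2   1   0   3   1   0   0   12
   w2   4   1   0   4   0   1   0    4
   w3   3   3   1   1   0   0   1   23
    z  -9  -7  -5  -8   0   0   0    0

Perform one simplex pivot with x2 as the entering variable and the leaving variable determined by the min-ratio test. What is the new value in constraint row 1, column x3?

Ratio test on column x2 — row 1: 12/1 = 12; row 2: 4/1 = 4; row 3: 23/3 = 23/3. Minimum is 4 at row 2 (w2 leaves); pivot element 1.
Divide row 2 by 1; eliminate column x2 from the other rows.
Row 1 update in column x3: 0 − 1·0 = 0.

0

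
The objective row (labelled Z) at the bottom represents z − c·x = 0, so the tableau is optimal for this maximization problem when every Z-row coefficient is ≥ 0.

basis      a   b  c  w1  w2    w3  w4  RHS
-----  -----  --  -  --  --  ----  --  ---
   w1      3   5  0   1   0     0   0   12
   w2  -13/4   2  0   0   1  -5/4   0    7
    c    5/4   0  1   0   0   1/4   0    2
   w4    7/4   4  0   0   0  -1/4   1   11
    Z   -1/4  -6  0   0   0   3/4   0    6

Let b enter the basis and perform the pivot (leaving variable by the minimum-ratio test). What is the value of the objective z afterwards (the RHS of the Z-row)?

102/5

Ratio test on column b — row 1: 12/5 = 12/5; row 2: 7/2 = 7/2; row 3: entry 0 ≤ 0; row 4: 11/4 = 11/4. Minimum is 12/5 at row 1 (w1 leaves); pivot element 5.
Pivot on row 1; the Z-row RHS becomes 6 − (-6)·(12/5) = 102/5.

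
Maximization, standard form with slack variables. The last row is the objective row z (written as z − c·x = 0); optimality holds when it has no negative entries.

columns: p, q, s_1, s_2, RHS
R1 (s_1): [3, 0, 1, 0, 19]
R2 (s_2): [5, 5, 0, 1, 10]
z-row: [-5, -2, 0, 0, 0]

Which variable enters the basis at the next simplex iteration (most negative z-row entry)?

p

Negative z-row entries: p: -5, q: -2.
The most negative is -5 in column p, so p enters.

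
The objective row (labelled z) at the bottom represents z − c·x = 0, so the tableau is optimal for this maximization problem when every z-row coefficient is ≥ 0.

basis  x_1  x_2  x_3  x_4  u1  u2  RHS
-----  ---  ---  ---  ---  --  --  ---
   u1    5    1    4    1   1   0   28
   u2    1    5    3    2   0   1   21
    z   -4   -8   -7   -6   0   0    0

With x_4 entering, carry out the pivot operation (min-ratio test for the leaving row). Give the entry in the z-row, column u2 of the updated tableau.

3

Ratio test on column x_4 — row 1: 28/1 = 28; row 2: 21/2 = 21/2. Minimum is 21/2 at row 2 (u2 leaves); pivot element 2.
Divide row 2 by 2; eliminate column x_4 from the other rows.
z-row update in column u2: 0 − (-6)·(1/2) = 3.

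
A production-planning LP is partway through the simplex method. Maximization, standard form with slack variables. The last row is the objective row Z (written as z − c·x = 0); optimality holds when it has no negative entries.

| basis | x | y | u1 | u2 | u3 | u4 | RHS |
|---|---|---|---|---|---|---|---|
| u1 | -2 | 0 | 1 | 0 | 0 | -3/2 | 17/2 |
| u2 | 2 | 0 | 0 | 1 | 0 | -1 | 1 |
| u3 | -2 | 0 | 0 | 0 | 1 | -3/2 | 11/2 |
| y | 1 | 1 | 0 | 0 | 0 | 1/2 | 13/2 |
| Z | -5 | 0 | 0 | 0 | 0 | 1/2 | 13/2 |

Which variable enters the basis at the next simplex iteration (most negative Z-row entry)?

Negative Z-row entries: x: -5.
The most negative is -5 in column x, so x enters.

x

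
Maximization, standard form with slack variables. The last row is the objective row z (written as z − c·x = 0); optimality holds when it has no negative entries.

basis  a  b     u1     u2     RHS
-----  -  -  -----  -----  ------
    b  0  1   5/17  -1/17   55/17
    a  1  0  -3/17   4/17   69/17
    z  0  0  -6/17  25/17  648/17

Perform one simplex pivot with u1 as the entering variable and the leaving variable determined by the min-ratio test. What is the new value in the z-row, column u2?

7/5

Ratio test on column u1 — row 1: (55/17)/(5/17) = 11; row 2: entry -3/17 ≤ 0. Minimum is 11 at row 1 (b leaves); pivot element 5/17.
Divide row 1 by 5/17; eliminate column u1 from the other rows.
z-row update in column u2: 25/17 − (-6/17)·(-1/5) = 7/5.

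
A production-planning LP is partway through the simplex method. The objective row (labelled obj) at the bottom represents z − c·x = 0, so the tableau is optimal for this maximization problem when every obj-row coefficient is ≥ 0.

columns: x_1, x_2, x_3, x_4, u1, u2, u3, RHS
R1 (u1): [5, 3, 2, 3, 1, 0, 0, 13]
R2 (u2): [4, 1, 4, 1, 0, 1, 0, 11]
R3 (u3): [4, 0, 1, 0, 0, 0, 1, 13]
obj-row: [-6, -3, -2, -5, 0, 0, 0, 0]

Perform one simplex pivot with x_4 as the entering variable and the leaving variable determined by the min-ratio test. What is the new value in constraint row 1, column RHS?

Ratio test on column x_4 — row 1: 13/3 = 13/3; row 2: 11/1 = 11; row 3: entry 0 ≤ 0. Minimum is 13/3 at row 1 (u1 leaves); pivot element 3.
Divide row 1 by 3; eliminate column x_4 from the other rows.
In the new row 1, the RHS entry is the old entry divided by the pivot: 13/3 = 13/3.

13/3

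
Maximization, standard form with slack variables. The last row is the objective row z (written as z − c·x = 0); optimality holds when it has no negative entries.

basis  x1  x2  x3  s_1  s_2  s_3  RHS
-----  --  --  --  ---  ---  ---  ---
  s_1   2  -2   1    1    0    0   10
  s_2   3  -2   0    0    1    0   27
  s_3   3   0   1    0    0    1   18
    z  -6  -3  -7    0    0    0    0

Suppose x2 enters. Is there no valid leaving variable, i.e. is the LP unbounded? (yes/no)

Every constraint-row entry in column x2 is ≤ 0, so increasing x2 is unbounded.

yes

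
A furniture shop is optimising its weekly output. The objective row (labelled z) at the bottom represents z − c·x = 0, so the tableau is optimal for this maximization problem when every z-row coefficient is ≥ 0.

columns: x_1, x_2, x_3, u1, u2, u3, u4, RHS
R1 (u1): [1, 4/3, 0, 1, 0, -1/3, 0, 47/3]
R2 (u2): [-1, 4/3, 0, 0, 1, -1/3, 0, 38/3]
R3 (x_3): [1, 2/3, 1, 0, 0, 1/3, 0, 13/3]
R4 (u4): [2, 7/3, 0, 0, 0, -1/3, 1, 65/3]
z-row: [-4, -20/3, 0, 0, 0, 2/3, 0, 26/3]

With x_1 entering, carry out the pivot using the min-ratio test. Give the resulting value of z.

Ratio test on column x_1 — row 1: (47/3)/1 = 47/3; row 2: entry -1 ≤ 0; row 3: (13/3)/1 = 13/3; row 4: (65/3)/2 = 65/6. Minimum is 13/3 at row 3 (x_3 leaves); pivot element 1.
Pivot on row 3; the z-row RHS becomes 26/3 − (-4)·(13/3) = 26.

26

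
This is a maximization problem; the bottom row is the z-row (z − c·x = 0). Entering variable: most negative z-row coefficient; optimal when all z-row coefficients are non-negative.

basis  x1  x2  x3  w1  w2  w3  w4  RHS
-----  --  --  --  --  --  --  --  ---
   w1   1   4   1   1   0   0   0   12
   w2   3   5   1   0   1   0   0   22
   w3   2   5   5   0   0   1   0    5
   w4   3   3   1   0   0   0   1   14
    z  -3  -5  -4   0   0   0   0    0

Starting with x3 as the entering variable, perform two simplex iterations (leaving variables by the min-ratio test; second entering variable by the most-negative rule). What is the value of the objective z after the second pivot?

Ratio test on column x3 — row 1: 12/1 = 12; row 2: 22/1 = 22; row 3: 5/5 = 1; row 4: 14/1 = 14. Minimum is 1 at row 3 (w3 leaves); pivot element 5.
Pivot on row 3; the z-row RHS becomes 0 − (-4)·1 = 4.
Next entering variable (most negative z-row entry -7/5): x1.
Ratio test on column x1 — row 1: 11/(3/5) = 55/3; row 2: 21/(13/5) = 105/13; row 3: 1/(2/5) = 5/2; row 4: 13/(13/5) = 5. Minimum is 5/2 at row 3 (x3 leaves); pivot element 2/5.
After the second pivot the z-row RHS is 4 − (-7/5)·(5/2) = 15/2.

15/2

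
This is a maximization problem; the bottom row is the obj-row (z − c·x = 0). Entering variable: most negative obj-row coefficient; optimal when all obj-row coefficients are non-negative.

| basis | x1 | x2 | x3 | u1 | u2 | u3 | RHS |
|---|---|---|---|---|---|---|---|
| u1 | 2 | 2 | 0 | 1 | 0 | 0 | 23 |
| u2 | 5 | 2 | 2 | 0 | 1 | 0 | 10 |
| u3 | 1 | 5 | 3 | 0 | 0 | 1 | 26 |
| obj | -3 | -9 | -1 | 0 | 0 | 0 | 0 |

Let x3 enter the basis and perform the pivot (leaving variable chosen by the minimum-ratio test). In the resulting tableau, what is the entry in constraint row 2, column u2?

Ratio test on column x3 — row 1: entry 0 ≤ 0; row 2: 10/2 = 5; row 3: 26/3 = 26/3. Minimum is 5 at row 2 (u2 leaves); pivot element 2.
Divide row 2 by 2; eliminate column x3 from the other rows.
In the new row 2, the u2 entry is the old entry divided by the pivot: 1/2 = 1/2.

1/2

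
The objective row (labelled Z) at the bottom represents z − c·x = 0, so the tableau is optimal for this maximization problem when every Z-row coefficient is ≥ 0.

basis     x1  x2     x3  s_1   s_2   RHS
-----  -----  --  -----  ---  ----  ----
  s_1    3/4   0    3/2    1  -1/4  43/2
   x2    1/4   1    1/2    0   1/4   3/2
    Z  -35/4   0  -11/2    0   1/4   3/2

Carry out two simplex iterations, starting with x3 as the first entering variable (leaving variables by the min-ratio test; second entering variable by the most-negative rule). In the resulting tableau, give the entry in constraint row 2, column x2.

4

Ratio test on column x3 — row 1: (43/2)/(3/2) = 43/3; row 2: (3/2)/(1/2) = 3. Minimum is 3 at row 2 (x2 leaves); pivot element 1/2.
Divide row 2 by 1/2; eliminate column x3 from the other rows.
Second iteration: most negative Z-row entry is -6 in column x1, so x1 enters.
Ratio test on column x1 — row 1: entry 0 ≤ 0; row 2: 3/(1/2) = 6. Minimum is 6 at row 2 (x3 leaves); pivot element 1/2.
Divide row 2 by 1/2; eliminate column x1 from the other rows.
After both pivots, the entry at constraint row 2, column x2 is 4.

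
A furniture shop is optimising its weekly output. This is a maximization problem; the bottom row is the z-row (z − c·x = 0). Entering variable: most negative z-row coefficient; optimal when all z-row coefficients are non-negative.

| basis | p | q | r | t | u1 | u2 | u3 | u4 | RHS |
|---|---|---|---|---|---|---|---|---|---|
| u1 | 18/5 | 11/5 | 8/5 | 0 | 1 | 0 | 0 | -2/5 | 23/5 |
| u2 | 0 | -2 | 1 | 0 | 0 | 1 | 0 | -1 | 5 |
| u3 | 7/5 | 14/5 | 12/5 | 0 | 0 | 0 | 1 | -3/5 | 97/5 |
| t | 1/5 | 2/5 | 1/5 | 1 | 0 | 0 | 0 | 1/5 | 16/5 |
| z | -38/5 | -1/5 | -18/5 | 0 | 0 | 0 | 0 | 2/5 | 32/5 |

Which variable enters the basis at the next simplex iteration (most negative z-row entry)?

Negative z-row entries: p: -38/5, q: -1/5, r: -18/5.
The most negative is -38/5 in column p, so p enters.

p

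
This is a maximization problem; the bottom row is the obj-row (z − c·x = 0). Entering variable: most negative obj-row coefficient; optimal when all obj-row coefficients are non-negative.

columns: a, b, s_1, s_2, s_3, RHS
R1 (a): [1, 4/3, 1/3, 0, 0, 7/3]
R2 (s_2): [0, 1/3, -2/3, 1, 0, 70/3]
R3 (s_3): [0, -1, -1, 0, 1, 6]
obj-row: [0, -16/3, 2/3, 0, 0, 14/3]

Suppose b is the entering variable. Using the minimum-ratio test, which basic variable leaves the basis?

Column b entries and ratios — a: (7/3)/(4/3) = 7/4; s_2: (70/3)/(1/3) = 70; s_3: -1 ≤ 0, skip.
Smallest ratio is 7/4 in the row of a, so a leaves.

a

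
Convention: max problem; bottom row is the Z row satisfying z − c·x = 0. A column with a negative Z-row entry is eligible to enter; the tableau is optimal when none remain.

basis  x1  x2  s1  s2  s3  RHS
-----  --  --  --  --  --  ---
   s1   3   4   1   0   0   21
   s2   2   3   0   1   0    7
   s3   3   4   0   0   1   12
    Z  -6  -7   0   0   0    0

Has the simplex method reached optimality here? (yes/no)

The Z-row has a negative entry -7 in column x2, so it is not optimal.

no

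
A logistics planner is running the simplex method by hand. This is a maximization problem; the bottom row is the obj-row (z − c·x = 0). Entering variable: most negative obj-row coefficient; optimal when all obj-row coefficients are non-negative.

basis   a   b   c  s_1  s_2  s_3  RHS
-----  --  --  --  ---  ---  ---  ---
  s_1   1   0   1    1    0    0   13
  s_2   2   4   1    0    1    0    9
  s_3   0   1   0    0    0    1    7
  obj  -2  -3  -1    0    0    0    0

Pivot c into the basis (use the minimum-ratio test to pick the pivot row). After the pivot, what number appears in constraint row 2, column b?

4

Ratio test on column c — row 1: 13/1 = 13; row 2: 9/1 = 9; row 3: entry 0 ≤ 0. Minimum is 9 at row 2 (s_2 leaves); pivot element 1.
Divide row 2 by 1; eliminate column c from the other rows.
In the new row 2, the b entry is the old entry divided by the pivot: 4/1 = 4.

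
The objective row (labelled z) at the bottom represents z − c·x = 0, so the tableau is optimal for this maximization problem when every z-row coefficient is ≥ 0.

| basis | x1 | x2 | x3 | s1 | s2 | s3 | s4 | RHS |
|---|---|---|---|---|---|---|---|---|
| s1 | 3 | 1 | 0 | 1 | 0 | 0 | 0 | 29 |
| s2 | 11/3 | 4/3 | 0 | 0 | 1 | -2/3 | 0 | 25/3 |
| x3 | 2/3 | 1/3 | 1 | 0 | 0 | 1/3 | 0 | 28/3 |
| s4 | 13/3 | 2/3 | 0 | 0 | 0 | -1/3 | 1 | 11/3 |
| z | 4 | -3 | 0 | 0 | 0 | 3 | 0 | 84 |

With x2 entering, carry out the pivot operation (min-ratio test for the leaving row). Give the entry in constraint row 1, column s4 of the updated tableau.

-3/2

Ratio test on column x2 — row 1: 29/1 = 29; row 2: (25/3)/(4/3) = 25/4; row 3: (28/3)/(1/3) = 28; row 4: (11/3)/(2/3) = 11/2. Minimum is 11/2 at row 4 (s4 leaves); pivot element 2/3.
Divide row 4 by 2/3; eliminate column x2 from the other rows.
Row 1 update in column s4: 0 − 1·(3/2) = -3/2.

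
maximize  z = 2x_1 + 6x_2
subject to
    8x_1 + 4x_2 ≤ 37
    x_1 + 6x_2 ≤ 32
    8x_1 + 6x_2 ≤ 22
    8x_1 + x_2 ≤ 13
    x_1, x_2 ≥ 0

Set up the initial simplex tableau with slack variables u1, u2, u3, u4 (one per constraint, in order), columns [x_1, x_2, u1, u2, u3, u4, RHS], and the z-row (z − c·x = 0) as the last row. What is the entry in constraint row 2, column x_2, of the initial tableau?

Constraint 2 has coefficient 6 on x_2.

6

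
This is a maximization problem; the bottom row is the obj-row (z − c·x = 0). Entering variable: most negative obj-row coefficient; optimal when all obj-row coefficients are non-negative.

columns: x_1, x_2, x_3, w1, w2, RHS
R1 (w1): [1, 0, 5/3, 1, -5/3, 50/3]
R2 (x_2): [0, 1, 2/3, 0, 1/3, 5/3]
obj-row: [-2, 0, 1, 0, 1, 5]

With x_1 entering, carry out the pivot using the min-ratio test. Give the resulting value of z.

Ratio test on column x_1 — row 1: (50/3)/1 = 50/3; row 2: entry 0 ≤ 0. Minimum is 50/3 at row 1 (w1 leaves); pivot element 1.
Pivot on row 1; the obj-row RHS becomes 5 − (-2)·(50/3) = 115/3.

115/3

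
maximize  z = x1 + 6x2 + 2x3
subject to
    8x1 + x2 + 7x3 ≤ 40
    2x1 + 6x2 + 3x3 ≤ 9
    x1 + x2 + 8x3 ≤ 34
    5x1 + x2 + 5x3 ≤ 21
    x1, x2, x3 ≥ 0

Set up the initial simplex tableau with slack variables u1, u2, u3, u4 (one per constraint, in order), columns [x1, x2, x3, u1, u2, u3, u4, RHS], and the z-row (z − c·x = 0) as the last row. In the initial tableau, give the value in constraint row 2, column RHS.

9

The RHS of constraint 2 is b_2 = 9.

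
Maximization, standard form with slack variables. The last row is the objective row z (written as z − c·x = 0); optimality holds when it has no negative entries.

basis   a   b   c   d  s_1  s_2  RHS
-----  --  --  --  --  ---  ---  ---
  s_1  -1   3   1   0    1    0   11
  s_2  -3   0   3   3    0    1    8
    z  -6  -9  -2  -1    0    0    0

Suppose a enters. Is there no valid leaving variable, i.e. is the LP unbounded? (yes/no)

yes

Every constraint-row entry in column a is ≤ 0, so increasing a is unbounded.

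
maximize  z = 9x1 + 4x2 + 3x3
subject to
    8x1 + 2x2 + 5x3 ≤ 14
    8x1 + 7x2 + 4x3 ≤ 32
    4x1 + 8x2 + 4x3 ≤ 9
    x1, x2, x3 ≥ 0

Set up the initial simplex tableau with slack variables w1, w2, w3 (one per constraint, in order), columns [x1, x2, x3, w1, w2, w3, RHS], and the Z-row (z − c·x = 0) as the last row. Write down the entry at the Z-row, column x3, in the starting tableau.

The Z-row carries the negated objective coefficients: the x3 entry is -3.

-3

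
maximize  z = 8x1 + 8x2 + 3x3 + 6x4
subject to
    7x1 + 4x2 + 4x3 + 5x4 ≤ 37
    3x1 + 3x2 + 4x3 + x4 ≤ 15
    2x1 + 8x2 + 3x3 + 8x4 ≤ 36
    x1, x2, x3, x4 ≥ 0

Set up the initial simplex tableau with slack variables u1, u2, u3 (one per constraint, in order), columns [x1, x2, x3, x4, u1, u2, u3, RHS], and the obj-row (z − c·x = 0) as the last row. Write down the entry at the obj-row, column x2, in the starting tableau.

The obj-row carries the negated objective coefficients: the x2 entry is -8.

-8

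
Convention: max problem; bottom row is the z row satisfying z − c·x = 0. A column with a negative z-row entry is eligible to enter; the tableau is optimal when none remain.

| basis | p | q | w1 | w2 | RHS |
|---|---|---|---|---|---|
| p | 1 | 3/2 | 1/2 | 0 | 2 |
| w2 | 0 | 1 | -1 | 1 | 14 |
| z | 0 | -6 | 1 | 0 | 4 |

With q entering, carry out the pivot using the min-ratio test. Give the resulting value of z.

Ratio test on column q — row 1: 2/(3/2) = 4/3; row 2: 14/1 = 14. Minimum is 4/3 at row 1 (p leaves); pivot element 3/2.
Pivot on row 1; the z-row RHS becomes 4 − (-6)·(4/3) = 12.

12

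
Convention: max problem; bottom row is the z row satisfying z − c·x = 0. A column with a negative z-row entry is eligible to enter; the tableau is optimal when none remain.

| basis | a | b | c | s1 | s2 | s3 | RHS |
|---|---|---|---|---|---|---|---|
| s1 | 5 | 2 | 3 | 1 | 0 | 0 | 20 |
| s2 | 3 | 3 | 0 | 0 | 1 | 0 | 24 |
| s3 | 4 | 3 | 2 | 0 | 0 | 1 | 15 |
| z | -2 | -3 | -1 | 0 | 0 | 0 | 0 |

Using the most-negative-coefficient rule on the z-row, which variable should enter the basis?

Negative z-row entries: a: -2, b: -3, c: -1.
The most negative is -3 in column b, so b enters.

b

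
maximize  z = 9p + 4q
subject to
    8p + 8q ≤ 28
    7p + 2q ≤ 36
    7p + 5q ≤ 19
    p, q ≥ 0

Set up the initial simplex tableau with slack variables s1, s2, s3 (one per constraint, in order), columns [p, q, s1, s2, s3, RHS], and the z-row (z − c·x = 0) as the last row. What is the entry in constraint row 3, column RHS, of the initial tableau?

The RHS of constraint 3 is b_3 = 19.

19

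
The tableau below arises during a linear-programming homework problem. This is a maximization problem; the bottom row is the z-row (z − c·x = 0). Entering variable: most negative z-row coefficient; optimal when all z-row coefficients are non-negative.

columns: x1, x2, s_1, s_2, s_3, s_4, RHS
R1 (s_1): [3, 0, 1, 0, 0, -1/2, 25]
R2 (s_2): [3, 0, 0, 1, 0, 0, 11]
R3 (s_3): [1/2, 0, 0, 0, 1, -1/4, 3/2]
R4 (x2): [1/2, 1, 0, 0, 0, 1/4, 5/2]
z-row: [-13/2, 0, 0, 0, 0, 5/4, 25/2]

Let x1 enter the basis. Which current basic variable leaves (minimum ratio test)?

Column x1 entries and ratios — s_1: 25/3 = 25/3; s_2: 11/3 = 11/3; s_3: (3/2)/(1/2) = 3; x2: (5/2)/(1/2) = 5.
Smallest ratio is 3 in the row of s_3, so s_3 leaves.

s_3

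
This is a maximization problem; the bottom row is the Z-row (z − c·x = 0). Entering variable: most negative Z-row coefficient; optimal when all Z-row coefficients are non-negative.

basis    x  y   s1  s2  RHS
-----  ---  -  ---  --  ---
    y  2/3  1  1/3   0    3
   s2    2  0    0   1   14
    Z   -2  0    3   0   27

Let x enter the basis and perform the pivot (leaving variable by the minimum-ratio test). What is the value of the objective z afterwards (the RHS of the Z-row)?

Ratio test on column x — row 1: 3/(2/3) = 9/2; row 2: 14/2 = 7. Minimum is 9/2 at row 1 (y leaves); pivot element 2/3.
Pivot on row 1; the Z-row RHS becomes 27 − (-2)·(9/2) = 36.

36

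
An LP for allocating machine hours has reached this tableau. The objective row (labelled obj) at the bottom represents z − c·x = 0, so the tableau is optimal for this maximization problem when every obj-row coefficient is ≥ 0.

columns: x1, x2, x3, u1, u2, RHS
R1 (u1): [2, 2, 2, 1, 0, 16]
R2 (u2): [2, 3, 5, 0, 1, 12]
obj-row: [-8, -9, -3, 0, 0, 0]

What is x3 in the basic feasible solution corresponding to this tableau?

x3 is not in the basis, so in the current basic feasible solution x3 = 0.

0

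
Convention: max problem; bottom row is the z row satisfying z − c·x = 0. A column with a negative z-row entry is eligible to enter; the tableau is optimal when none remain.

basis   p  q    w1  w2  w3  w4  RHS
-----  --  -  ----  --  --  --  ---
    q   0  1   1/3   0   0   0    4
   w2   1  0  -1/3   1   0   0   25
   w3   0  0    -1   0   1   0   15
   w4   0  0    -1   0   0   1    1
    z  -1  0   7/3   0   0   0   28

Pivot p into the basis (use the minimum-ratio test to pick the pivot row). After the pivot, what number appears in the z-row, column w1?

2

Ratio test on column p — row 1: entry 0 ≤ 0; row 2: 25/1 = 25; row 3: entry 0 ≤ 0; row 4: entry 0 ≤ 0. Minimum is 25 at row 2 (w2 leaves); pivot element 1.
Divide row 2 by 1; eliminate column p from the other rows.
z-row update in column w1: 7/3 − (-1)·(-1/3) = 2.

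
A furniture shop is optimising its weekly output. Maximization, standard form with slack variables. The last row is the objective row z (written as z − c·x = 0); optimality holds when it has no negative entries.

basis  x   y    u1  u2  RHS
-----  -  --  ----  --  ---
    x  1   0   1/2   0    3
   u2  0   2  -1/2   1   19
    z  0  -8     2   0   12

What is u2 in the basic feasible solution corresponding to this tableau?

19

u2 is basic (row 2); its value is the RHS of that row, 19.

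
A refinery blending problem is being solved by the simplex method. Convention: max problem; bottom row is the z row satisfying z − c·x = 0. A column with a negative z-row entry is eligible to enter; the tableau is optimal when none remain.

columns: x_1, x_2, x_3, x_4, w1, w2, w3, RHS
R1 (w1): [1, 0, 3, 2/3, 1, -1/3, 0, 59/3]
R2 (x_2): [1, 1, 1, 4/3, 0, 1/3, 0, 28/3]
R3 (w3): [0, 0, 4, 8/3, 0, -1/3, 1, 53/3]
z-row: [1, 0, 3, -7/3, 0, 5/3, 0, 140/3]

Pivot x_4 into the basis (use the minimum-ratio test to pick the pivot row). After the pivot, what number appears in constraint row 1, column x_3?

Ratio test on column x_4 — row 1: (59/3)/(2/3) = 59/2; row 2: (28/3)/(4/3) = 7; row 3: (53/3)/(8/3) = 53/8. Minimum is 53/8 at row 3 (w3 leaves); pivot element 8/3.
Divide row 3 by 8/3; eliminate column x_4 from the other rows.
Row 1 update in column x_3: 3 − (2/3)·(3/2) = 2.

2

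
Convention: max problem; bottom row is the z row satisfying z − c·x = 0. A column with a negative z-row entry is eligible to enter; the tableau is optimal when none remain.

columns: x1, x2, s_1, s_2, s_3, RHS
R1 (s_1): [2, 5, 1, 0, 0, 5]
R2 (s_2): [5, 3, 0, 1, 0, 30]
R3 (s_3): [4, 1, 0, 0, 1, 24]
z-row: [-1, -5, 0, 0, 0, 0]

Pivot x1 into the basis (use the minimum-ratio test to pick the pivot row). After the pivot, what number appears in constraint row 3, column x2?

Ratio test on column x1 — row 1: 5/2 = 5/2; row 2: 30/5 = 6; row 3: 24/4 = 6. Minimum is 5/2 at row 1 (s_1 leaves); pivot element 2.
Divide row 1 by 2; eliminate column x1 from the other rows.
Row 3 update in column x2: 1 − 4·(5/2) = -9.

-9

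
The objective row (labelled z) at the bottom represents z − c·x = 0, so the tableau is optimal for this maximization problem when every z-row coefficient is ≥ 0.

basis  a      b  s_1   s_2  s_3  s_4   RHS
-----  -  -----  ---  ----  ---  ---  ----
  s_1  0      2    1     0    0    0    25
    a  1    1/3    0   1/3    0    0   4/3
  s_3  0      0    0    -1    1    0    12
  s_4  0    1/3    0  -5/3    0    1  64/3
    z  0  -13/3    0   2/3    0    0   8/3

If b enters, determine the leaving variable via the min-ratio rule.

a

Column b entries and ratios — s_1: 25/2 = 25/2; a: (4/3)/(1/3) = 4; s_3: 0 ≤ 0, skip; s_4: (64/3)/(1/3) = 64.
Smallest ratio is 4 in the row of a, so a leaves.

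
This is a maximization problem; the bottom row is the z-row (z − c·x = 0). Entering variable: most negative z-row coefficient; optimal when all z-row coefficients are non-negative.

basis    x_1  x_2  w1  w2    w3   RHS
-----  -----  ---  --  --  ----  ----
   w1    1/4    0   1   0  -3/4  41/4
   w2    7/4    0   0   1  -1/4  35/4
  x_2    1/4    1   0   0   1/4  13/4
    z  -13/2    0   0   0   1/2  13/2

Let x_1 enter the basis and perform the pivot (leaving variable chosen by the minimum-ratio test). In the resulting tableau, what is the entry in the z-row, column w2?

Ratio test on column x_1 — row 1: (41/4)/(1/4) = 41; row 2: (35/4)/(7/4) = 5; row 3: (13/4)/(1/4) = 13. Minimum is 5 at row 2 (w2 leaves); pivot element 7/4.
Divide row 2 by 7/4; eliminate column x_1 from the other rows.
z-row update in column w2: 0 − (-13/2)·(4/7) = 26/7.

26/7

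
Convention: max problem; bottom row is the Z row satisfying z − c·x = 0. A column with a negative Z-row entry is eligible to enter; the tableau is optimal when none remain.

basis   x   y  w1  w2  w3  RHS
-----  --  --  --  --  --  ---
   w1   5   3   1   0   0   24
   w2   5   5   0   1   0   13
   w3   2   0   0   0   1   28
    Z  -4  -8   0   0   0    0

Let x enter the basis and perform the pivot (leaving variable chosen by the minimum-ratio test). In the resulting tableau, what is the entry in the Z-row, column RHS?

52/5

Ratio test on column x — row 1: 24/5 = 24/5; row 2: 13/5 = 13/5; row 3: 28/2 = 14. Minimum is 13/5 at row 2 (w2 leaves); pivot element 5.
Divide row 2 by 5; eliminate column x from the other rows.
Z-row update in column RHS: 0 − (-4)·(13/5) = 52/5.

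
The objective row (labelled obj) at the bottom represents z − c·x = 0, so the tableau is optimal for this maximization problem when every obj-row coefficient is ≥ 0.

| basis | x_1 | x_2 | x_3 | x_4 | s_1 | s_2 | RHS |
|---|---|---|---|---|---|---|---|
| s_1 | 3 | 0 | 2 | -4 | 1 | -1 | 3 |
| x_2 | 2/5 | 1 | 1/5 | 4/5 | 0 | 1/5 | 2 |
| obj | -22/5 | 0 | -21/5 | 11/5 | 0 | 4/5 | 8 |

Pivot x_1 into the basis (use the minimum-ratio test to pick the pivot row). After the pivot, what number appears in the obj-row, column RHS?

Ratio test on column x_1 — row 1: 3/3 = 1; row 2: 2/(2/5) = 5. Minimum is 1 at row 1 (s_1 leaves); pivot element 3.
Divide row 1 by 3; eliminate column x_1 from the other rows.
obj-row update in column RHS: 8 − (-22/5)·1 = 62/5.

62/5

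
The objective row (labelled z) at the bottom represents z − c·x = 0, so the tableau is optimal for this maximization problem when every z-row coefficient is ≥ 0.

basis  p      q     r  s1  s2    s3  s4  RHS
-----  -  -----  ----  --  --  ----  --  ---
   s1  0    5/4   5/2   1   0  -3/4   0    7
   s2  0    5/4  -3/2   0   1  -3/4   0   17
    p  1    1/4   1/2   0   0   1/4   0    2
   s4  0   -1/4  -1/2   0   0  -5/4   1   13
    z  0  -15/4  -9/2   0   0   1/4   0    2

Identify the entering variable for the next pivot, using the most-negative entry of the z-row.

r

Negative z-row entries: q: -15/4, r: -9/2.
The most negative is -9/2 in column r, so r enters.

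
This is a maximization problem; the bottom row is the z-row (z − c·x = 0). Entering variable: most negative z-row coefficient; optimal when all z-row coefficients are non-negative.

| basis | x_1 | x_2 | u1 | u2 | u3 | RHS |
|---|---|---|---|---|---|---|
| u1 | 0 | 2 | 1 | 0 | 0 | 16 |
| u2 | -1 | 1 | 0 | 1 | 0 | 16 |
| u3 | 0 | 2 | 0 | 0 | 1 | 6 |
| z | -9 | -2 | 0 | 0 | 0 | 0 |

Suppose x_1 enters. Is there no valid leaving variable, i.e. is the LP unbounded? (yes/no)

yes

Every constraint-row entry in column x_1 is ≤ 0, so increasing x_1 is unbounded.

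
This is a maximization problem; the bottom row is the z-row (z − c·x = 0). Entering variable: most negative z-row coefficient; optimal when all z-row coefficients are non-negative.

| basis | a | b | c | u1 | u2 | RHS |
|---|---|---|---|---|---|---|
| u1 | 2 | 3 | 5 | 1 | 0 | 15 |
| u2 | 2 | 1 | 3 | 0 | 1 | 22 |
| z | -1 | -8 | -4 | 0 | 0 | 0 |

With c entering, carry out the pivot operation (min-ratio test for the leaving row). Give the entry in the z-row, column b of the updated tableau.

Ratio test on column c — row 1: 15/5 = 3; row 2: 22/3 = 22/3. Minimum is 3 at row 1 (u1 leaves); pivot element 5.
Divide row 1 by 5; eliminate column c from the other rows.
z-row update in column b: -8 − (-4)·(3/5) = -28/5.

-28/5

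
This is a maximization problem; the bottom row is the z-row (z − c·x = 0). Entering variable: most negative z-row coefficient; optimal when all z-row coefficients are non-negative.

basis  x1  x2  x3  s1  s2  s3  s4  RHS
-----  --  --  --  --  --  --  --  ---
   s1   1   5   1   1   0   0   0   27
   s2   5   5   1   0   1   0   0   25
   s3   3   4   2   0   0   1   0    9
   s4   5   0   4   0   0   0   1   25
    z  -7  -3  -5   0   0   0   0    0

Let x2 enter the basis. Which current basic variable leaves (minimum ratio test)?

Column x2 entries and ratios — s1: 27/5 = 27/5; s2: 25/5 = 5; s3: 9/4 = 9/4; s4: 0 ≤ 0, skip.
Smallest ratio is 9/4 in the row of s3, so s3 leaves.

s3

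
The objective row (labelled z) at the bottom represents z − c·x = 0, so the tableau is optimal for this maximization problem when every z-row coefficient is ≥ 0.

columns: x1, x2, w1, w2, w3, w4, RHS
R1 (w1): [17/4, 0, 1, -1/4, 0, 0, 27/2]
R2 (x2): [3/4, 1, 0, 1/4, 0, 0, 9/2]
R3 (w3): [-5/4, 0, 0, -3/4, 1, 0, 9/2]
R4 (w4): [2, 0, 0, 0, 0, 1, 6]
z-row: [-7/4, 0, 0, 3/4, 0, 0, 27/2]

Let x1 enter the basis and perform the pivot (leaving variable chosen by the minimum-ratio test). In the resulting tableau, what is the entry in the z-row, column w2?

Ratio test on column x1 — row 1: (27/2)/(17/4) = 54/17; row 2: (9/2)/(3/4) = 6; row 3: entry -5/4 ≤ 0; row 4: 6/2 = 3. Minimum is 3 at row 4 (w4 leaves); pivot element 2.
Divide row 4 by 2; eliminate column x1 from the other rows.
z-row update in column w2: 3/4 − (-7/4)·0 = 3/4.

3/4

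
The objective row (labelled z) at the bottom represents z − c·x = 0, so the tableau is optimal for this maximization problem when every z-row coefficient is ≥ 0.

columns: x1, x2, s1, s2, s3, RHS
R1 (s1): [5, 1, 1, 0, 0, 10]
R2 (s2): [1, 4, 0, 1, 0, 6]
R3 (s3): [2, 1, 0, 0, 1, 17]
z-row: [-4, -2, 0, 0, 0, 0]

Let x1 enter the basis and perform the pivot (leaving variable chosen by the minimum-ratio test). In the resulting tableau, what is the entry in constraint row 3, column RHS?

Ratio test on column x1 — row 1: 10/5 = 2; row 2: 6/1 = 6; row 3: 17/2 = 17/2. Minimum is 2 at row 1 (s1 leaves); pivot element 5.
Divide row 1 by 5; eliminate column x1 from the other rows.
Row 3 update in column RHS: 17 − 2·2 = 13.

13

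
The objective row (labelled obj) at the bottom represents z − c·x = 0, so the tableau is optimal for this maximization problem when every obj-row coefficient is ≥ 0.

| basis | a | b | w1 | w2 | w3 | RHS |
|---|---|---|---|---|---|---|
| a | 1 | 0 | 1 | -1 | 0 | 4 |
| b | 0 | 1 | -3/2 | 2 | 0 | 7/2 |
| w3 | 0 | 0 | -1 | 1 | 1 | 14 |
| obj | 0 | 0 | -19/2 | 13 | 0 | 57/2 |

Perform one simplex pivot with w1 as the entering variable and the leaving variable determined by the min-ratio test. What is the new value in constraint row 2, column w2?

1/2

Ratio test on column w1 — row 1: 4/1 = 4; row 2: entry -3/2 ≤ 0; row 3: entry -1 ≤ 0. Minimum is 4 at row 1 (a leaves); pivot element 1.
Divide row 1 by 1; eliminate column w1 from the other rows.
Row 2 update in column w2: 2 − (-3/2)·(-1) = 1/2.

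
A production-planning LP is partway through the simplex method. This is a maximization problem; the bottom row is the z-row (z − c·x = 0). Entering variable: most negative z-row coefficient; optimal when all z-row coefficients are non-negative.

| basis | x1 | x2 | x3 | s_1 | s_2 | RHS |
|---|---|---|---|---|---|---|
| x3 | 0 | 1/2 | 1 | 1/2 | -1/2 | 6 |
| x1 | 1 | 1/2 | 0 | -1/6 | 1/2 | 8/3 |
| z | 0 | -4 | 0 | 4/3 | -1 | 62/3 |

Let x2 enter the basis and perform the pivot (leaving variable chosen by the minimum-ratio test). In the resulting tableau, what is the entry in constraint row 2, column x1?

Ratio test on column x2 — row 1: 6/(1/2) = 12; row 2: (8/3)/(1/2) = 16/3. Minimum is 16/3 at row 2 (x1 leaves); pivot element 1/2.
Divide row 2 by 1/2; eliminate column x2 from the other rows.
In the new row 2, the x1 entry is the old entry divided by the pivot: 1/(1/2) = 2.

2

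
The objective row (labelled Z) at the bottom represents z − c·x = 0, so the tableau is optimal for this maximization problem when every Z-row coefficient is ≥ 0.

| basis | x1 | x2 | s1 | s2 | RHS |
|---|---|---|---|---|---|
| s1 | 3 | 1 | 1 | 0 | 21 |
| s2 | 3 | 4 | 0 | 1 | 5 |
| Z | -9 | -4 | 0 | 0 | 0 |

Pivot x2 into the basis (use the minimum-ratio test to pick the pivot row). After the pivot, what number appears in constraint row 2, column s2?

1/4

Ratio test on column x2 — row 1: 21/1 = 21; row 2: 5/4 = 5/4. Minimum is 5/4 at row 2 (s2 leaves); pivot element 4.
Divide row 2 by 4; eliminate column x2 from the other rows.
In the new row 2, the s2 entry is the old entry divided by the pivot: 1/4 = 1/4.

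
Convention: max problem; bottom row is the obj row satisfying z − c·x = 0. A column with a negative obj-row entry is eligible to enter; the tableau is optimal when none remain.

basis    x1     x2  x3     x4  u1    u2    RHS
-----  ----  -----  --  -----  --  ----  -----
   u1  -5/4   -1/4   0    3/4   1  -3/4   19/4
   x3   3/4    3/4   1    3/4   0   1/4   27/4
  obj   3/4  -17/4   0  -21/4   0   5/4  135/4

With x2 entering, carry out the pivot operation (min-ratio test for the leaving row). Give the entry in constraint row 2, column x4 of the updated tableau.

1

Ratio test on column x2 — row 1: entry -1/4 ≤ 0; row 2: (27/4)/(3/4) = 9. Minimum is 9 at row 2 (x3 leaves); pivot element 3/4.
Divide row 2 by 3/4; eliminate column x2 from the other rows.
In the new row 2, the x4 entry is the old entry divided by the pivot: (3/4)/(3/4) = 1.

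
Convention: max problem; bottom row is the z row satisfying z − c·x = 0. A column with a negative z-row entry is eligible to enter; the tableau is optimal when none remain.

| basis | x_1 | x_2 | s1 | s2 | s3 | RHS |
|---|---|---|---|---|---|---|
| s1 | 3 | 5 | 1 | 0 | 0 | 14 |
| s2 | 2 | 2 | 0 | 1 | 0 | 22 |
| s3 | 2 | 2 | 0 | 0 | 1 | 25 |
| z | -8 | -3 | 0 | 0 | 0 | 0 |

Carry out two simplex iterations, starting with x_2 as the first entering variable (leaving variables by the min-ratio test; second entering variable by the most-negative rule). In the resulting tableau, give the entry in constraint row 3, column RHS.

Ratio test on column x_2 — row 1: 14/5 = 14/5; row 2: 22/2 = 11; row 3: 25/2 = 25/2. Minimum is 14/5 at row 1 (s1 leaves); pivot element 5.
Divide row 1 by 5; eliminate column x_2 from the other rows.
Second iteration: most negative z-row entry is -31/5 in column x_1, so x_1 enters.
Ratio test on column x_1 — row 1: (14/5)/(3/5) = 14/3; row 2: (82/5)/(4/5) = 41/2; row 3: (97/5)/(4/5) = 97/4. Minimum is 14/3 at row 1 (x_2 leaves); pivot element 3/5.
Divide row 1 by 3/5; eliminate column x_1 from the other rows.
After both pivots, the entry at constraint row 3, column RHS is 47/3.

47/3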